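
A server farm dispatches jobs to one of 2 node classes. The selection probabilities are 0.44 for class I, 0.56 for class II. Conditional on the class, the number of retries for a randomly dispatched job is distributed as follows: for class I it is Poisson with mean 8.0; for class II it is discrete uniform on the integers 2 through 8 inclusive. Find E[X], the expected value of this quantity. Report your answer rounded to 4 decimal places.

6.3200

Component means — I: 8; II: 5.
E[X] = 0.44·8 + 0.56·5 = 6.32.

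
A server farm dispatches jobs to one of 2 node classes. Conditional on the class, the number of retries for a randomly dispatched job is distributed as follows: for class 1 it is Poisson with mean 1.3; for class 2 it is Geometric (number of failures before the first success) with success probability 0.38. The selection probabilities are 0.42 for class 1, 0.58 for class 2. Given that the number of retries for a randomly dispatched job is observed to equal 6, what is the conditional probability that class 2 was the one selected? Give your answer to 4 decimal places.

Likelihoods P(X=6 | ·): 1: 0.00182703; 2: 0.0215841.
Posterior ∝ prior × likelihood. Numerator for 2: 0.58·0.0215841 = 0.0125188.
Normalizing constant: 0.42·0.00182703 + 0.58·0.0215841 = 0.0132861.
P(2 | observation) = 0.0125188 / 0.0132861 = 0.942244.

0.9422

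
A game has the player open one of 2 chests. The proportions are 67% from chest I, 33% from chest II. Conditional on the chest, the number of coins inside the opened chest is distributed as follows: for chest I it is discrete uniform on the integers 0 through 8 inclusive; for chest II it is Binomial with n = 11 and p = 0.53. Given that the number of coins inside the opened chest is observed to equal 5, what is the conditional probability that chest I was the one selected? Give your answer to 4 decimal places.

0.5200

Likelihoods P(X=5 | ·): I: 0.111111; II: 0.208261.
Posterior ∝ prior × likelihood. Numerator for I: 0.67·0.111111 = 0.0744444.
Normalizing constant: 0.67·0.111111 + 0.33·0.208261 = 0.143171.
P(I | observation) = 0.0744444 / 0.143171 = 0.51997.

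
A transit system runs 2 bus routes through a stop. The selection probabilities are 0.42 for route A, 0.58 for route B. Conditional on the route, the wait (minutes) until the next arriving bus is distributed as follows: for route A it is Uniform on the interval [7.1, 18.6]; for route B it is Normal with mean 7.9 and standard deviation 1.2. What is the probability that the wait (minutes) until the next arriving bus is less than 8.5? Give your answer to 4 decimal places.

0.4522

Conditional on each route, P(X < 8.5): A: 0.121739; B: 0.691462.
By total probability, P(X < 8.5) = 0.42·0.121739 + 0.58·0.691462 = 0.452179.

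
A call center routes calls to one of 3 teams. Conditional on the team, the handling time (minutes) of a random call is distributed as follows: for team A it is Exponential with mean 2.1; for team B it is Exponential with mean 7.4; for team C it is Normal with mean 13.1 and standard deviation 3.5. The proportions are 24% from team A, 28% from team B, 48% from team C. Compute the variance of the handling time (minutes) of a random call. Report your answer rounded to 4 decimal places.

42.4647

Per component, A: μ=2.1, E[X²]=8.82; B: μ=7.4, E[X²]=109.52; C: μ=13.1, E[X²]=183.86.
E[X] = 0.24·2.1 + 0.28·7.4 + 0.48·13.1 = 8.864.
E[X²] = 0.24·8.82 + 0.28·109.52 + 0.48·183.86 = 121.035.
Var(X) = E[X²] − (E[X])² = 121.035 − 78.5705 = 42.4647.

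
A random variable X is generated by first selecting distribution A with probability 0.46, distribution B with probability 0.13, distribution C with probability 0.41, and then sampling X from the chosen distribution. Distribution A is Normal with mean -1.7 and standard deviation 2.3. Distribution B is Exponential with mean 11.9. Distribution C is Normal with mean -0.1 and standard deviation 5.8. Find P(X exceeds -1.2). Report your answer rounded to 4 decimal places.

Conditional on each component, P(X > -1.2): A: 0.413952; B: 1; C: 0.57521.
By total probability, P(X > -1.2) = 0.46·0.413952 + 0.13·1 + 0.41·0.57521 = 0.556254.

0.5563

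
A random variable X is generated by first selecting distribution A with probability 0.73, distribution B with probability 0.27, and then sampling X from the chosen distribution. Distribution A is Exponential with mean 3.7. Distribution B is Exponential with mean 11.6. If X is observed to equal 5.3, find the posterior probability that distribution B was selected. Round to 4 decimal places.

0.2383

Likelihoods f(5.3 | ·): A: 0.064521; B: 0.0545902.
Posterior ∝ prior × likelihood. Numerator for B: 0.27·0.0545902 = 0.0147393.
Normalizing constant: 0.73·0.064521 + 0.27·0.0545902 = 0.0618396.
P(B | observation) = 0.0147393 / 0.0618396 = 0.238348.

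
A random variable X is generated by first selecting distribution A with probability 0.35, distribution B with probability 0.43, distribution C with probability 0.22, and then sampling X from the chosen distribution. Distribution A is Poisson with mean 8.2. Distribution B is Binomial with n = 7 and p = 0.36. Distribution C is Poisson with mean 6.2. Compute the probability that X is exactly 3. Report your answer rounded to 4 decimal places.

Conditional on each component, P(X = 3): A: 0.0252392; B: 0.273965; C: 0.0806117.
By total probability, P(X = 3) = 0.35·0.0252392 + 0.43·0.273965 + 0.22·0.0806117 = 0.144373.

0.1444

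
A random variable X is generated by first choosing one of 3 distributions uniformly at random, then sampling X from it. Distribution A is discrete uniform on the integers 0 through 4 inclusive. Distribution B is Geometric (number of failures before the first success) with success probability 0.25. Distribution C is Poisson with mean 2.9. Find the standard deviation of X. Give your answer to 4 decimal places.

Per component, A: μ=2, E[X²]=6; B: μ=3, E[X²]=21; C: μ=2.9, E[X²]=11.31.
E[X] = 0.333333·2 + 0.333333·3 + 0.333333·2.9 = 2.63333.
E[X²] = 0.333333·6 + 0.333333·21 + 0.333333·11.31 = 12.77.
Var(X) = E[X²] − (E[X])² = 12.77 − 6.93444 = 5.83556.
SD(X) = √5.83556 = 2.41569.

2.4157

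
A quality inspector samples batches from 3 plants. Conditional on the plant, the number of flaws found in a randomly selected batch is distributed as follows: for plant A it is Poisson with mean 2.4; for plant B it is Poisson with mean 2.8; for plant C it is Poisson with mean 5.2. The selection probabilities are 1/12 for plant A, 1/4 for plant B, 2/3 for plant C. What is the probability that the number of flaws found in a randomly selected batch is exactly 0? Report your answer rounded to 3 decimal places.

0.026

Conditional on each plant, P(X = 0): A: 0.090718; B: 0.0608101; C: 0.00551656.
By total probability, P(X = 0) = 0.0833333·0.090718 + 0.25·0.0608101 + 0.666667·0.00551656 = 0.0264401.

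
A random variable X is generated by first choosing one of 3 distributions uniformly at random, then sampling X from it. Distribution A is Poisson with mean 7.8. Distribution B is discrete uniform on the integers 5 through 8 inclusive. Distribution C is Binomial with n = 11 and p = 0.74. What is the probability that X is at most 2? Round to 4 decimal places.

0.0054

Conditional on each component, P(X ≤ 2): A: 0.0160698; B: 0; C: 0.000175384.
By total probability, P(X ≤ 2) = 0.333333·0.0160698 + 0.333333·0 + 0.333333·0.000175384 = 0.00541506.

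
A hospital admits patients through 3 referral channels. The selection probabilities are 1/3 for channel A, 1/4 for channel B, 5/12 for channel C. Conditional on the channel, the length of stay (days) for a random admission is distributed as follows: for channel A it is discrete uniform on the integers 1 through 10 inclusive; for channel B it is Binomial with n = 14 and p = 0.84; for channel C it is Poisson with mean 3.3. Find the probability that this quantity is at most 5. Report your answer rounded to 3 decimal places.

Conditional on each channel, P(X ≤ 5): A: 0.5; B: 6.34139e-05; C: 0.882877.
By total probability, P(X ≤ 5) = 0.333333·0.5 + 0.25·6.34139e-05 + 0.416667·0.882877 = 0.534548.

0.535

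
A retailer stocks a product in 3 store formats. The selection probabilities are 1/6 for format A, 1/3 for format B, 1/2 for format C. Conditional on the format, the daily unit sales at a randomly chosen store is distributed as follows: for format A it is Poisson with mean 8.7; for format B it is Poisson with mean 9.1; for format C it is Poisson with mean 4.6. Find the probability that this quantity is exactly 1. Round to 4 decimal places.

Conditional on each format, P(X = 1): A: 0.0014493; B: 0.00101616; C: 0.0462384.
By total probability, P(X = 1) = 0.166667·0.0014493 + 0.333333·0.00101616 + 0.5·0.0462384 = 0.0236995.

0.0237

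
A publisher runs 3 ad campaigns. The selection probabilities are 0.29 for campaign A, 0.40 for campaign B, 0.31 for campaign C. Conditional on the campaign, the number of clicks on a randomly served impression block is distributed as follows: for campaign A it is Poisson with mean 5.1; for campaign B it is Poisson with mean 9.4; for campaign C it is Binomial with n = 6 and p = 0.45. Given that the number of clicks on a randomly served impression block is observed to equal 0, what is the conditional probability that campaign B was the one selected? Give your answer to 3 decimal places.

Likelihoods P(X=0 | ·): A: 0.00609675; B: 8.27241e-05; C: 0.0276806.
Posterior ∝ prior × likelihood. Numerator for B: 0.4·8.27241e-05 = 3.30896e-05.
Normalizing constant: 0.29·0.00609675 + 0.4·8.27241e-05 + 0.31·0.0276806 = 0.0103821.
P(B | observation) = 3.30896e-05 / 0.0103821 = 0.00318717.

0.003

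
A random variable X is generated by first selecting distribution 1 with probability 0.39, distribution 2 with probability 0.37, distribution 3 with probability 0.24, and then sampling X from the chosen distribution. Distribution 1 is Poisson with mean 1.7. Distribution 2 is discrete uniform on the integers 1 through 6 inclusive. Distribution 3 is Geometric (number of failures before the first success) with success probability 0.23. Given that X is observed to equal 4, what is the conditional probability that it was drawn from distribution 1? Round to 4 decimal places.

0.2342

Likelihoods P(X=4 | ·): 1: 0.0635746; 2: 0.166667; 3: 0.080852.
Posterior ∝ prior × likelihood. Numerator for 1: 0.39·0.0635746 = 0.0247941.
Normalizing constant: 0.39·0.0635746 + 0.37·0.166667 + 0.24·0.080852 = 0.105865.
P(1 | observation) = 0.0247941 / 0.105865 = 0.234204.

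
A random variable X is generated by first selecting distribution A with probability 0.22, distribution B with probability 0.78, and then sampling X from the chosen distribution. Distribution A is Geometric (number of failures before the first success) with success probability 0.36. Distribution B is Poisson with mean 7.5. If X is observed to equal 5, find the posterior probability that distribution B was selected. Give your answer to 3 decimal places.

Likelihoods P(X=5 | ·): A: 0.0386547; B: 0.109375.
Posterior ∝ prior × likelihood. Numerator for B: 0.78·0.109375 = 0.0853122.
Normalizing constant: 0.22·0.0386547 + 0.78·0.109375 = 0.0938162.
P(B | observation) = 0.0853122 / 0.0938162 = 0.909354.

0.909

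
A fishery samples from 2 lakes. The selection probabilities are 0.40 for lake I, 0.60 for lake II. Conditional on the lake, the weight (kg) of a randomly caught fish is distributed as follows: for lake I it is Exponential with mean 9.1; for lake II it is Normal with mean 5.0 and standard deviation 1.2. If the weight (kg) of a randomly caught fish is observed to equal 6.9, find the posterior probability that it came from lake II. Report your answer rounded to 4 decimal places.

0.7344

Likelihoods f(6.9 | ·): I: 0.0514824; II: 0.0949189.
Posterior ∝ prior × likelihood. Numerator for II: 0.6·0.0949189 = 0.0569513.
Normalizing constant: 0.4·0.0514824 + 0.6·0.0949189 = 0.0775443.
P(II | observation) = 0.0569513 / 0.0775443 = 0.734436.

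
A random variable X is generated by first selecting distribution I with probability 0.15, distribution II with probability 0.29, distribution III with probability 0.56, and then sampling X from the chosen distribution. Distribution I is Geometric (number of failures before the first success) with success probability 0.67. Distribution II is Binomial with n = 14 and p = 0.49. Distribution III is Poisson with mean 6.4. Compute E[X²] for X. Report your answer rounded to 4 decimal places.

For each component E[X²] = Var + (mean)², giving I: 0.977723; II: 50.5582; III: 47.36.
Overall E[X²] = 0.15·0.977723 + 0.29·50.5582 + 0.56·47.36 = 41.3301.

41.3301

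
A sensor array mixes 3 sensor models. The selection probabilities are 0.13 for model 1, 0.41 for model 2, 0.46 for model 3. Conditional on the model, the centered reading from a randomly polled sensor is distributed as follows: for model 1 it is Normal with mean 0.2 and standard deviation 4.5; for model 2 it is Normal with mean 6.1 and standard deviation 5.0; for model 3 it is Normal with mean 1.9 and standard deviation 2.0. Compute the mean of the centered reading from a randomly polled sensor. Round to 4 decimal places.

3.4010

Component means — 1: 0.2; 2: 6.1; 3: 1.9.
E[X] = 0.13·0.2 + 0.41·6.1 + 0.46·1.9 = 3.401.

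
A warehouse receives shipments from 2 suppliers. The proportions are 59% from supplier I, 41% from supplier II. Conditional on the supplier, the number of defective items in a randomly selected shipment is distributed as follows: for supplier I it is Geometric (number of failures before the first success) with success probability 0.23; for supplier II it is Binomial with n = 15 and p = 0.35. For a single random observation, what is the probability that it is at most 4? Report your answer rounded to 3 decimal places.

0.575

Conditional on each supplier, P(X ≤ 4): I: 0.729322; II: 0.351943.
By total probability, P(X ≤ 4) = 0.59·0.729322 + 0.41·0.351943 = 0.574597.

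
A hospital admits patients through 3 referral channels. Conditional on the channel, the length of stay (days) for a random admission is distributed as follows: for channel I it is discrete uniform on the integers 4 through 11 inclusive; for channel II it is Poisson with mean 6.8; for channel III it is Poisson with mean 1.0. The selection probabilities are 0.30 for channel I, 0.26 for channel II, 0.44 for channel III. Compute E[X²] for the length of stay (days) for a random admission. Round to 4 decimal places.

33.1204

For each component E[X²] = Var + (mean)², giving I: 61.5; II: 53.04; III: 2.
Overall E[X²] = 0.3·61.5 + 0.26·53.04 + 0.44·2 = 33.1204.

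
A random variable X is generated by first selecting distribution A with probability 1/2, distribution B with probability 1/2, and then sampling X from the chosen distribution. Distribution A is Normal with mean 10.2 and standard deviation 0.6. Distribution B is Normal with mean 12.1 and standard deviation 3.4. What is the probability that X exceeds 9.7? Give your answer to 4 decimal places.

0.7788

Conditional on each component, P(X > 9.7): A: 0.797672; B: 0.759869.
By total probability, P(X > 9.7) = 0.5·0.797672 + 0.5·0.759869 = 0.77877.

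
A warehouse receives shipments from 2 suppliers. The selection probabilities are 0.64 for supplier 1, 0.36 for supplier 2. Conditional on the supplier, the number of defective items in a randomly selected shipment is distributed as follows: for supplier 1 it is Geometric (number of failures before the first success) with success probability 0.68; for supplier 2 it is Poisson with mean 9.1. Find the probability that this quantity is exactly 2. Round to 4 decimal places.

Conditional on each supplier, P(X = 2): 1: 0.069632; 2: 0.00462352.
By total probability, P(X = 2) = 0.64·0.069632 + 0.36·0.00462352 = 0.0462289.

0.0462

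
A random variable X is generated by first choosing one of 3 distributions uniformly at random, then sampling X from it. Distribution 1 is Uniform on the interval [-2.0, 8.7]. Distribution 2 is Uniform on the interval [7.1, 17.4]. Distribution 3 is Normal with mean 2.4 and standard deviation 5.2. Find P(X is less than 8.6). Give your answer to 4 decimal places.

0.6732

Conditional on each component, P(X < 8.6): 1: 0.990654; 2: 0.145631; 3: 0.88343.
By total probability, P(X < 8.6) = 0.333333·0.990654 + 0.333333·0.145631 + 0.333333·0.88343 = 0.673238.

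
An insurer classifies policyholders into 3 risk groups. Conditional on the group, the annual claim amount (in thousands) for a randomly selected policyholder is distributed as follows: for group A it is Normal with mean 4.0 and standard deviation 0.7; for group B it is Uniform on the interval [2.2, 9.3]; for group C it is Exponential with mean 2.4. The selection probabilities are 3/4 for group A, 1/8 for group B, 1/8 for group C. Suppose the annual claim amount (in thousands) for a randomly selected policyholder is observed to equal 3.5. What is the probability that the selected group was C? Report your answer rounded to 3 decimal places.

Likelihoods f(3.5 | ·): A: 0.441593; B: 0.140845; C: 0.0969265.
Posterior ∝ prior × likelihood. Numerator for C: 0.125·0.0969265 = 0.0121158.
Normalizing constant: 0.75·0.441593 + 0.125·0.140845 + 0.125·0.0969265 = 0.360917.
P(C | observation) = 0.0121158 / 0.360917 = 0.0335696.

0.034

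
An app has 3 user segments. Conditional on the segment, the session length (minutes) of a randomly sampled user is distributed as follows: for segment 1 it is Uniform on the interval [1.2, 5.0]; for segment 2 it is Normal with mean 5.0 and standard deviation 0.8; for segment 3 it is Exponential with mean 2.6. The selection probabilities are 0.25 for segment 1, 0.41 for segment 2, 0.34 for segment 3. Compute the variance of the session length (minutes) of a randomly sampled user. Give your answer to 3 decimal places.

Per component, 1: μ=3.1, E[X²]=10.8133; 2: μ=5, E[X²]=25.64; 3: μ=2.6, E[X²]=13.52.
E[X] = 0.25·3.1 + 0.41·5 + 0.34·2.6 = 3.709.
E[X²] = 0.25·10.8133 + 0.41·25.64 + 0.34·13.52 = 17.8125.
Var(X) = E[X²] − (E[X])² = 17.8125 − 13.7567 = 4.05585.

4.056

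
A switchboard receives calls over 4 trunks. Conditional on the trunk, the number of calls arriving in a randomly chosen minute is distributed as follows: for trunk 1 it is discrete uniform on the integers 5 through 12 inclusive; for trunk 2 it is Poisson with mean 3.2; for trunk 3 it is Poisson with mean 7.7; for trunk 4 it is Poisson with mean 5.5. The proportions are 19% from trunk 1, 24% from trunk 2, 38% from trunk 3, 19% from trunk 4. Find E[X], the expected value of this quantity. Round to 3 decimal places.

Component means — 1: 8.5; 2: 3.2; 3: 7.7; 4: 5.5.
E[X] = 0.19·8.5 + 0.24·3.2 + 0.38·7.7 + 0.19·5.5 = 6.354.

6.354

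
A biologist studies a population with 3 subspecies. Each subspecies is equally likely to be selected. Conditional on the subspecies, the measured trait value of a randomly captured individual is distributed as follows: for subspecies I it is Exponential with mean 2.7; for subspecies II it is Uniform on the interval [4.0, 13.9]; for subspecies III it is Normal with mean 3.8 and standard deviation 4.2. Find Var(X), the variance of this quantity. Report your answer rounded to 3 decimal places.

18.454

Per component, I: μ=2.7, E[X²]=14.58; II: μ=8.95, E[X²]=88.27; III: μ=3.8, E[X²]=32.08.
E[X] = 0.333333·2.7 + 0.333333·8.95 + 0.333333·3.8 = 5.15.
E[X²] = 0.333333·14.58 + 0.333333·88.27 + 0.333333·32.08 = 44.9767.
Var(X) = E[X²] − (E[X])² = 44.9767 − 26.5225 = 18.4542.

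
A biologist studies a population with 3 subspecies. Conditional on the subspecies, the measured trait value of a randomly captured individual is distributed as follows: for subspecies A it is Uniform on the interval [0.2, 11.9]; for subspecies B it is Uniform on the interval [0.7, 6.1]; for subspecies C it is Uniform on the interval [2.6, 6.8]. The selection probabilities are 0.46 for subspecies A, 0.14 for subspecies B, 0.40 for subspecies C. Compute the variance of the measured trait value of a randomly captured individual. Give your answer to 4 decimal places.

7.0579

Per component, A: μ=6.05, E[X²]=48.01; B: μ=3.4, E[X²]=13.99; C: μ=4.7, E[X²]=23.56.
E[X] = 0.46·6.05 + 0.14·3.4 + 0.4·4.7 = 5.139.
E[X²] = 0.46·48.01 + 0.14·13.99 + 0.4·23.56 = 33.4672.
Var(X) = E[X²] − (E[X])² = 33.4672 − 26.4093 = 7.05788.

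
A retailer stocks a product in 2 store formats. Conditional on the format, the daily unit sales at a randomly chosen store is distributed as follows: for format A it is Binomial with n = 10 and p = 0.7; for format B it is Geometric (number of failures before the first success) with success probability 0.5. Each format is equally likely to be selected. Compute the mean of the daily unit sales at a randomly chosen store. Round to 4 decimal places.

Component means — A: 7; B: 1.
E[X] = 0.5·7 + 0.5·1 = 4.

4.0000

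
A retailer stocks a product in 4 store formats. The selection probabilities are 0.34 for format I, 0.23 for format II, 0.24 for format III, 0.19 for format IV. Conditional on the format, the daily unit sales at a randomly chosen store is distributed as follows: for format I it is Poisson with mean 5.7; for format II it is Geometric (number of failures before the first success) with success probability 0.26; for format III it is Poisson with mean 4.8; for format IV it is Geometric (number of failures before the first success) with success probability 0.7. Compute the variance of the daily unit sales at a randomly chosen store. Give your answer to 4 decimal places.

9.5597

Per component, I: μ=5.7, E[X²]=38.19; II: μ=2.84615, E[X²]=19.0473; III: μ=4.8, E[X²]=27.84; IV: μ=0.428571, E[X²]=0.795918.
E[X] = 0.34·5.7 + 0.23·2.84615 + 0.24·4.8 + 0.19·0.428571 = 3.82604.
E[X²] = 0.34·38.19 + 0.23·19.0473 + 0.24·27.84 + 0.19·0.795918 = 24.1983.
Var(X) = E[X²] − (E[X])² = 24.1983 − 14.6386 = 9.5597.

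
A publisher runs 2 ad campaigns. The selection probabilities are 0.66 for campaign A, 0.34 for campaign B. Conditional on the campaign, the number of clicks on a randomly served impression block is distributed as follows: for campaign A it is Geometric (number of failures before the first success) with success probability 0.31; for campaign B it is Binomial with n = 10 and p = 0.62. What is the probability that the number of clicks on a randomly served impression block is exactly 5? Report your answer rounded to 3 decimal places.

Conditional on each campaign, P(X = 5): A: 0.048485; B: 0.182927.
By total probability, P(X = 5) = 0.66·0.048485 + 0.34·0.182927 = 0.0941951.

0.094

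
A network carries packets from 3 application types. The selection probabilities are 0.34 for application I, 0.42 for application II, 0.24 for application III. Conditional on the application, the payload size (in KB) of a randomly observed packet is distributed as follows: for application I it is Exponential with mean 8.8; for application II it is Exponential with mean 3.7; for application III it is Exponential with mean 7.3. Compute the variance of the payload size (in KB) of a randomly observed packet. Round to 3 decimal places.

50.073

Per component, I: μ=8.8, E[X²]=154.88; II: μ=3.7, E[X²]=27.38; III: μ=7.3, E[X²]=106.58.
E[X] = 0.34·8.8 + 0.42·3.7 + 0.24·7.3 = 6.298.
E[X²] = 0.34·154.88 + 0.42·27.38 + 0.24·106.58 = 89.738.
Var(X) = E[X²] − (E[X])² = 89.738 − 39.6648 = 50.0732.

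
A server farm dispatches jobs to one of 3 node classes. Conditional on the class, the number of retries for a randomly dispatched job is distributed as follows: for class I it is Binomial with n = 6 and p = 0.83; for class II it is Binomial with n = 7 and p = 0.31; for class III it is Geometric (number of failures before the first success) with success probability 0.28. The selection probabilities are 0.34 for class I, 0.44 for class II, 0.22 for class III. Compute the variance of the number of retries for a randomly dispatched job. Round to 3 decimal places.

4.598

Per component, I: μ=4.98, E[X²]=25.647; II: μ=2.17, E[X²]=6.2062; III: μ=2.57143, E[X²]=15.7959.
E[X] = 0.34·4.98 + 0.44·2.17 + 0.22·2.57143 = 3.21371.
E[X²] = 0.34·25.647 + 0.44·6.2062 + 0.22·15.7959 = 14.9258.
Var(X) = E[X²] − (E[X])² = 14.9258 − 10.328 = 4.59785.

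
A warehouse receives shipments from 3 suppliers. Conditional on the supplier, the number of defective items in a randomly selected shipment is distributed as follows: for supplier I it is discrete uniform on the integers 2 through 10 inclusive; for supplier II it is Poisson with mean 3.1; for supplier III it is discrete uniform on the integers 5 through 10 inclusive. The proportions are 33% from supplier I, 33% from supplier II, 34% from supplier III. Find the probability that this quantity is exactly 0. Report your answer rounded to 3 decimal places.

Conditional on each supplier, P(X = 0): I: 0; II: 0.0450492; III: 0.
By total probability, P(X = 0) = 0.33·0 + 0.33·0.0450492 + 0.34·0 = 0.0148662.

0.015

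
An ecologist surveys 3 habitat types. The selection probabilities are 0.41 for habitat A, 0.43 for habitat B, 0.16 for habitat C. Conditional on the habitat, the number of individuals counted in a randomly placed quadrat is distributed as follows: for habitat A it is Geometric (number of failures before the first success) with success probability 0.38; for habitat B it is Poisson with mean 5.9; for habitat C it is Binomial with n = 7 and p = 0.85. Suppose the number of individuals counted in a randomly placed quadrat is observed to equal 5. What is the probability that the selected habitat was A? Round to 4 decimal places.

0.1210

Likelihoods P(X=5 | ·): A: 0.034813; B: 0.163208; C: 0.209651.
Posterior ∝ prior × likelihood. Numerator for A: 0.41·0.034813 = 0.0142733.
Normalizing constant: 0.41·0.034813 + 0.43·0.163208 + 0.16·0.209651 = 0.117997.
P(A | observation) = 0.0142733 / 0.117997 = 0.120964.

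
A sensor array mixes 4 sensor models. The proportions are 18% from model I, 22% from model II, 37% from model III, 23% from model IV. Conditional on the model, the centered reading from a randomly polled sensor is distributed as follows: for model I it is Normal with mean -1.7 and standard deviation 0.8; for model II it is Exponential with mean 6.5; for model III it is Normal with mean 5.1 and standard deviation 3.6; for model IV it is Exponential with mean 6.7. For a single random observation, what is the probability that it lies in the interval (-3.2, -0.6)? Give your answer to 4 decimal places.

0.1764

Conditional on each model, P(-3.2 < X < -0.6): I: 0.885038; II: 0; III: 0.046105; IV: 0.
By total probability, P(-3.2 < X < -0.6) = 0.18·0.885038 + 0.22·0 + 0.37·0.046105 + 0.23·0 = 0.176366.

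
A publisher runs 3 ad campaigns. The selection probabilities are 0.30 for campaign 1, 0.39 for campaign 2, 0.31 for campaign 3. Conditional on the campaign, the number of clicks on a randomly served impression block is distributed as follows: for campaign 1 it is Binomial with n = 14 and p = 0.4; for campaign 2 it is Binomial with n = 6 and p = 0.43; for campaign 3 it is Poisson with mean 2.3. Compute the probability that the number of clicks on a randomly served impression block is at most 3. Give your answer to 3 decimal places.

0.588

Conditional on each campaign, P(X ≤ 3): 1: 0.124309; 2: 0.776786; 3: 0.799347.
By total probability, P(X ≤ 3) = 0.3·0.124309 + 0.39·0.776786 + 0.31·0.799347 = 0.588037.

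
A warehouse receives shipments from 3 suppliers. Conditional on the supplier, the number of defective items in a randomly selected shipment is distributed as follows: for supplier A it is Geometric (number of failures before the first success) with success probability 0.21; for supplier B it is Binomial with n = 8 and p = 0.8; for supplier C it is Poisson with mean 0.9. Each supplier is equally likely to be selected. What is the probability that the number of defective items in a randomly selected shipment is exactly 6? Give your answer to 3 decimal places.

0.115

Conditional on each supplier, P(X = 6): A: 0.0510484; B: 0.293601; C: 0.000300094.
By total probability, P(X = 6) = 0.333333·0.0510484 + 0.333333·0.293601 + 0.333333·0.000300094 = 0.114983.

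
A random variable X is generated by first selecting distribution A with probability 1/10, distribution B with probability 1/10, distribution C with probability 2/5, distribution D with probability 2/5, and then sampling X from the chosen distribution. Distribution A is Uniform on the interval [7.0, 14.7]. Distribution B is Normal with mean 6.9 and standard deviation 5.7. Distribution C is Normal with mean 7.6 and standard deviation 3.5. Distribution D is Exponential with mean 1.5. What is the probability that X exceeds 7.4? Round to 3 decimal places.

0.353

Conditional on each component, P(X > 7.4): A: 0.948052; B: 0.46505; C: 0.522784; D: 0.00720246.
By total probability, P(X > 7.4) = 0.1·0.948052 + 0.1·0.46505 + 0.4·0.522784 + 0.4·0.00720246 = 0.353305.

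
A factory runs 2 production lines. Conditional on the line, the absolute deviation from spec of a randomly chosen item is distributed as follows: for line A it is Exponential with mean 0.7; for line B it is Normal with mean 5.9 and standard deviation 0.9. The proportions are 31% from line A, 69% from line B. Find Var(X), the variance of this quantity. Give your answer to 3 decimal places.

Per component, A: μ=0.7, E[X²]=0.98; B: μ=5.9, E[X²]=35.62.
E[X] = 0.31·0.7 + 0.69·5.9 = 4.288.
E[X²] = 0.31·0.98 + 0.69·35.62 = 24.8816.
Var(X) = E[X²] − (E[X])² = 24.8816 − 18.3869 = 6.49466.

6.495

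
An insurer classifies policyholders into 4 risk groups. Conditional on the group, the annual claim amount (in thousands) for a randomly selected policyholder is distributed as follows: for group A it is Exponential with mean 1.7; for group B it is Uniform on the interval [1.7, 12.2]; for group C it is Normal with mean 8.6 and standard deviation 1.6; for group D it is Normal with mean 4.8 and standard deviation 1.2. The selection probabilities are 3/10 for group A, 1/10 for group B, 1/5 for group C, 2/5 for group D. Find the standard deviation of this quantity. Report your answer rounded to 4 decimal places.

Per component, A: μ=1.7, E[X²]=5.78; B: μ=6.95, E[X²]=57.49; C: μ=8.6, E[X²]=76.52; D: μ=4.8, E[X²]=24.48.
E[X] = 0.3·1.7 + 0.1·6.95 + 0.2·8.6 + 0.4·4.8 = 4.845.
E[X²] = 0.3·5.78 + 0.1·57.49 + 0.2·76.52 + 0.4·24.48 = 32.579.
Var(X) = E[X²] − (E[X])² = 32.579 − 23.474 = 9.10498.
SD(X) = √9.10498 = 3.01745.

3.0174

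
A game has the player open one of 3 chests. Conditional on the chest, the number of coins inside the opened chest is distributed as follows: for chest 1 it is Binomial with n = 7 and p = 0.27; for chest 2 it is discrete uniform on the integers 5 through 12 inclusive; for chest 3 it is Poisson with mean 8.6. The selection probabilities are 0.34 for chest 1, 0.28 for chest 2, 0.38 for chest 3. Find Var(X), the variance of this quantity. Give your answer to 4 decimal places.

15.1848

Per component, 1: μ=1.89, E[X²]=4.9518; 2: μ=8.5, E[X²]=77.5; 3: μ=8.6, E[X²]=82.56.
E[X] = 0.34·1.89 + 0.28·8.5 + 0.38·8.6 = 6.2906.
E[X²] = 0.34·4.9518 + 0.28·77.5 + 0.38·82.56 = 54.7564.
Var(X) = E[X²] − (E[X])² = 54.7564 − 39.5716 = 15.1848.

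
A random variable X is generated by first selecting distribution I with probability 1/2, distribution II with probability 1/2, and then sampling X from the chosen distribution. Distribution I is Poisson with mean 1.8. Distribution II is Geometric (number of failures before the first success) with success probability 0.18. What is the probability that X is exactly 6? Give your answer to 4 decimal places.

0.0313

Conditional on each component, P(X = 6): I: 0.00780859; II: 0.0547212.
By total probability, P(X = 6) = 0.5·0.00780859 + 0.5·0.0547212 = 0.0312649.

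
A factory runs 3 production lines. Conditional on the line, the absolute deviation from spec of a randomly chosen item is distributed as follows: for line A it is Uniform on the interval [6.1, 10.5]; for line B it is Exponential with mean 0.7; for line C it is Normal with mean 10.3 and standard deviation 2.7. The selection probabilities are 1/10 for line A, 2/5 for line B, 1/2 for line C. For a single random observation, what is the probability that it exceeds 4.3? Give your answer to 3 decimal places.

0.594

Conditional on each line, P(X > 4.3): A: 1; B: 0.00214878; C: 0.986866.
By total probability, P(X > 4.3) = 0.1·1 + 0.4·0.00214878 + 0.5·0.986866 = 0.594292.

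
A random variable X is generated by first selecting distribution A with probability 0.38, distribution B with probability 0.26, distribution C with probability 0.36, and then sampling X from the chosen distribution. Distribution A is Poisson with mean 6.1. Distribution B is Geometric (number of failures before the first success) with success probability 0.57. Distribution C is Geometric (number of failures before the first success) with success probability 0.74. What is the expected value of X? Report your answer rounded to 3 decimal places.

2.641

Component means — A: 6.1; B: 0.754386; C: 0.351351.
E[X] = 0.38·6.1 + 0.26·0.754386 + 0.36·0.351351 = 2.64063.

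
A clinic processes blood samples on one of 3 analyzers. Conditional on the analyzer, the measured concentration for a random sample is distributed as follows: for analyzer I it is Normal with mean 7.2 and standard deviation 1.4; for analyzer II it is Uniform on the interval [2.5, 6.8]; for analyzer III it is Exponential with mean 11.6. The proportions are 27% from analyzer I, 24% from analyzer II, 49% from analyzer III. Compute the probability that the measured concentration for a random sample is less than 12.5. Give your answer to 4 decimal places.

Conditional on each analyzer, P(X < 12.5): I: 0.999923; II: 1; III: 0.659584.
By total probability, P(X < 12.5) = 0.27·0.999923 + 0.24·1 + 0.49·0.659584 = 0.833175.

0.8332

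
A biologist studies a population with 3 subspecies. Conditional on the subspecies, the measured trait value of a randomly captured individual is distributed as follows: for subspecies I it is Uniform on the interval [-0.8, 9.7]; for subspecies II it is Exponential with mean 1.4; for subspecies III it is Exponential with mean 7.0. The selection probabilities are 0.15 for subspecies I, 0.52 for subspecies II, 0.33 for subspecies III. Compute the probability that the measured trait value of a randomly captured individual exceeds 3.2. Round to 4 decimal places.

Conditional on each subspecies, P(X > 3.2): I: 0.619048; II: 0.101701; III: 0.63309.
By total probability, P(X > 3.2) = 0.15·0.619048 + 0.52·0.101701 + 0.33·0.63309 = 0.354662.

0.3547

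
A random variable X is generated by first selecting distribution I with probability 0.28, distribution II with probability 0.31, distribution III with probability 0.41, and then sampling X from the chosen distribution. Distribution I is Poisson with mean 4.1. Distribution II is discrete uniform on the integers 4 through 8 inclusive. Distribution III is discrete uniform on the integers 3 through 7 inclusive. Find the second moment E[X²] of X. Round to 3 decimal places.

For each component E[X²] = Var + (mean)², giving I: 20.91; II: 38; III: 27.
Overall E[X²] = 0.28·20.91 + 0.31·38 + 0.41·27 = 28.7048.

28.705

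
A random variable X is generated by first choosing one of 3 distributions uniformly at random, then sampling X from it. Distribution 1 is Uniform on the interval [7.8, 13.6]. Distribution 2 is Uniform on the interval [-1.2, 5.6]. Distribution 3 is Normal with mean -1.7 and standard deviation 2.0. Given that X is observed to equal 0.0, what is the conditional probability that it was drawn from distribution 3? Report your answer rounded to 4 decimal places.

0.4859

Likelihoods f(0.0 | ·): 1: 0; 2: 0.147059; 3: 0.138992.
Posterior ∝ prior × likelihood. Numerator for 3: 0.333333·0.138992 = 0.0463308.
Normalizing constant: 0.333333·0 + 0.333333·0.147059 + 0.333333·0.138992 = 0.0953504.
P(3 | observation) = 0.0463308 / 0.0953504 = 0.4859.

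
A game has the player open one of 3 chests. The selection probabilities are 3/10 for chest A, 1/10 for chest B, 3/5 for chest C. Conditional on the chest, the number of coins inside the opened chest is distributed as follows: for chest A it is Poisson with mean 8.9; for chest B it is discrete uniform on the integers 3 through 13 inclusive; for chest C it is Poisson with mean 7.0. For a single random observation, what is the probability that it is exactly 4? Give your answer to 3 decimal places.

0.075

Conditional on each chest, P(X = 4): A: 0.0356556; B: 0.0909091; C: 0.0912262.
By total probability, P(X = 4) = 0.3·0.0356556 + 0.1·0.0909091 + 0.6·0.0912262 = 0.0745233.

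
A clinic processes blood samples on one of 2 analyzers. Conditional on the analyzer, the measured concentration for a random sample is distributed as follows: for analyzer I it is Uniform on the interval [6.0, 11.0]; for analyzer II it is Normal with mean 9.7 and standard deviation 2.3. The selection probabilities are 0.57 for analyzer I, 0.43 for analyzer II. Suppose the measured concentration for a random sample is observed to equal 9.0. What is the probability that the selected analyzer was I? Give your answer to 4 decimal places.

0.6155

Likelihoods f(9.0 | ·): I: 0.2; II: 0.165603.
Posterior ∝ prior × likelihood. Numerator for I: 0.57·0.2 = 0.114.
Normalizing constant: 0.57·0.2 + 0.43·0.165603 = 0.185209.
P(I | observation) = 0.114 / 0.185209 = 0.61552.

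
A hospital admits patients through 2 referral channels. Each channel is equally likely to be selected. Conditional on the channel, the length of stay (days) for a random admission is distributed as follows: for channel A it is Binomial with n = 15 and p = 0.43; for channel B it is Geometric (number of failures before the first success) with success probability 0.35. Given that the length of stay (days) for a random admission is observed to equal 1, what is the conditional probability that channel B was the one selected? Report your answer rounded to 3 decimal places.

Likelihoods P(X=1 | ·): A: 0.00246495; B: 0.2275.
Posterior ∝ prior × likelihood. Numerator for B: 0.5·0.2275 = 0.11375.
Normalizing constant: 0.5·0.00246495 + 0.5·0.2275 = 0.114982.
P(B | observation) = 0.11375 / 0.114982 = 0.989281.

0.989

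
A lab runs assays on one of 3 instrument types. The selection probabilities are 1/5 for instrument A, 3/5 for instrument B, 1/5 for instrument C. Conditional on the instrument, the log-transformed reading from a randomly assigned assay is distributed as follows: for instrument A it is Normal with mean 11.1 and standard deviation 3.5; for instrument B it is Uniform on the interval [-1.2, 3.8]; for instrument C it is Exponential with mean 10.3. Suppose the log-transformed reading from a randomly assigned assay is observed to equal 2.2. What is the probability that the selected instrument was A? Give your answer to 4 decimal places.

0.0066

Likelihoods f(2.2 | ·): A: 0.00449512; B: 0.2; C: 0.0784153.
Posterior ∝ prior × likelihood. Numerator for A: 0.2·0.00449512 = 0.000899024.
Normalizing constant: 0.2·0.00449512 + 0.6·0.2 + 0.2·0.0784153 = 0.136582.
P(A | observation) = 0.000899024 / 0.136582 = 0.0065823.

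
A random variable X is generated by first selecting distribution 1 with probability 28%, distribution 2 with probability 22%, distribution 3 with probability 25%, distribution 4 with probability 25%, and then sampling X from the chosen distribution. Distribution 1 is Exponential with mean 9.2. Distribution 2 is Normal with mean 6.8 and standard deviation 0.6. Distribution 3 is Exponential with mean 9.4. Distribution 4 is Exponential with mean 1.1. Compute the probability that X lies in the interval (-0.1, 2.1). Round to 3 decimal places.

0.320

Conditional on each component, P(-0.1 < X < 2.1): 1: 0.204083; 2: 2.38698e-15; 3: 0.200209; 4: 0.851785.
By total probability, P(-0.1 < X < 2.1) = 0.28·0.204083 + 0.22·2.38698e-15 + 0.25·0.200209 + 0.25·0.851785 = 0.320142.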